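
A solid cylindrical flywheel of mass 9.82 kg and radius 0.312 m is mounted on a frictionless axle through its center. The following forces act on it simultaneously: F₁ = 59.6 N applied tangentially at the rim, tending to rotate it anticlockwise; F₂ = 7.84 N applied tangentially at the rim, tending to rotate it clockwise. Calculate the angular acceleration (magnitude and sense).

I = ½MR² = (1/2)(9.82)(0.312)² = 0.4780 kg·m².
Taking anticlockwise as positive: τ₁ = +(59.6)(0.312) = +18.60 N·m; τ₂ = −(7.84)(0.312) = −2.446 N·m.
Net torque τ = 16.15 N·m.
α = τ/I = 16.15/0.4780 = 33.79 rad/s².

α ≈ 33.8 rad/s², anticlockwise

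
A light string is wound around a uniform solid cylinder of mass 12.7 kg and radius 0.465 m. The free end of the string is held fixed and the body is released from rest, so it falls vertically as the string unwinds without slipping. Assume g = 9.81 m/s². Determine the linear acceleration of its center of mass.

a ≈ 6.54 m/s²

Translation: Mg − T = Ma. Rotation about the center: TR = Iα with I = ½MR².
With a = αR: T = (I/R²)a = (1/2)M a, so Mg = (1 + 0.5000)Ma.
a = g/(1 + 0.5000) = 9.81/1.500 = 6.540 m/s².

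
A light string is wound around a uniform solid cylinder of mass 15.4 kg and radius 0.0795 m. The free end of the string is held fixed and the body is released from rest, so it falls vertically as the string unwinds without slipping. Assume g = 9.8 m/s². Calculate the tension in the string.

T ≈ 50.3 N

Translation: Mg − T = Ma. Rotation about the center: TR = Iα with I = ½MR².
With a = αR: T = (I/R²)a = (1/2)M a, so Mg = (1 + 0.5000)Ma.
a = g/(1 + 0.5000) = 9.8/1.500 = 6.533 m/s².
T = 0.5000·M·a = (0.5000)(15.4)(6.533) = 50.31 N.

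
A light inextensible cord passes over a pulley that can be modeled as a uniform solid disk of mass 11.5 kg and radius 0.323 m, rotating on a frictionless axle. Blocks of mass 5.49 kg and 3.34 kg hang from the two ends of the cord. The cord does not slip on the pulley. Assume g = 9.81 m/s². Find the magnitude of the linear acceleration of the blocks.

I = ½MR² = (1/2)(11.5)(0.323)² = 0.5999 kg·m².
Heavier block: m₁g − T₁ = m₁a. Lighter block: T₂ − m₂g = m₂a.
Pulley: (T₁ − T₂)R = Iα = I(a/R), so T₁ − T₂ = (I/R²)a = (1/2)M_p a = 5.750·a.
Adding the three: (m₁ − m₂)g = (m₁ + m₂ + 5.750)a, so a = (5.49 − 3.34)(9.81)/(5.49 + 3.34 + 5.750) = 1.447 m/s².

a ≈ 1.45 m/s²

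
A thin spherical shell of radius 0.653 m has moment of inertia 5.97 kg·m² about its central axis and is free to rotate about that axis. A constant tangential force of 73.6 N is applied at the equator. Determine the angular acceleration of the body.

τ = F R = (73.6)(0.653) = 48.06 N·m.
From τ = Iα: α = 48.06/5.970 = 8.050 rad/s².

α ≈ 8.05 rad/s²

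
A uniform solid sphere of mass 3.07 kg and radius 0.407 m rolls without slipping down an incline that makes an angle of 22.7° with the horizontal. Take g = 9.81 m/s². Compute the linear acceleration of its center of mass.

Translation along the incline: Mg sinθ − f = Ma.
Rotation about the center: fR = Iα with I = (2/5)MR². No-slip gives a = αR, so f = (I/R²)a = (2/5)M a.
Substituting: Mg sinθ = (1 + 0.4000)Ma, so a = g sinθ/(1 + 0.4000) = (9.81) sin 22.7° / 1.400 = 2.704 m/s².

a ≈ 2.70 m/s²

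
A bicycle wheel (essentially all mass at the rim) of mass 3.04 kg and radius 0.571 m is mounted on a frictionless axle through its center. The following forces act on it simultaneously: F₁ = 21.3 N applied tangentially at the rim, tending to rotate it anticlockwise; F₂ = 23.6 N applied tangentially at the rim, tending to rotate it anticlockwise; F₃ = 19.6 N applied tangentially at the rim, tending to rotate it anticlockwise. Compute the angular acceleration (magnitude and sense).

α ≈ 37.2 rad/s², anticlockwise

I = MR² = (3.04)(0.571)² = 0.9912 kg·m².
Taking anticlockwise as positive: τ₁ = +(21.3)(0.571) = +12.16 N·m; τ₂ = +(23.6)(0.571) = +13.48 N·m; τ₃ = +(19.6)(0.571) = +11.19 N·m.
Net torque τ = 36.83 N·m.
α = τ/I = 36.83/0.9912 = 37.16 rad/s².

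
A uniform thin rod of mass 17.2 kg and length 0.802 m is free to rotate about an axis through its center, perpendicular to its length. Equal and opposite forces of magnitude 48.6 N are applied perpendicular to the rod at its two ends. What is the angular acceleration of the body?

I = (1/12)ML² = (1/12)(17.2)(0.802)² = 0.9219 kg·m².
The couple gives τ = F·(L/2) + F·(L/2) = F L = (48.6)(0.802) = 38.98 N·m.
From τ = Iα: α = 38.98/0.9219 = 42.28 rad/s².

α ≈ 42.3 rad/s²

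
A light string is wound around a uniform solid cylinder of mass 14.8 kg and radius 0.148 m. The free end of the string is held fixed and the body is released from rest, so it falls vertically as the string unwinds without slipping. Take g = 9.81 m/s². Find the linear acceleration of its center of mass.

Translation: Mg − T = Ma. Rotation about the center: TR = Iα with I = ½MR².
With a = αR: T = (I/R²)a = (1/2)M a, so Mg = (1 + 0.5000)Ma.
a = g/(1 + 0.5000) = 9.81/1.500 = 6.540 m/s².

a ≈ 6.54 m/s²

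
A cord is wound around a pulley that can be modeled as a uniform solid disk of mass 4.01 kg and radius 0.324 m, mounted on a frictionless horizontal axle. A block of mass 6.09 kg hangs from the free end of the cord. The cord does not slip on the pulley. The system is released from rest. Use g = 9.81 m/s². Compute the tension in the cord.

T ≈ 14.8 N

I = ½MR² = (1/2)(4.01)(0.324)² = 0.2105 kg·m².
Block: mg − T = ma. Pulley: TR = Iα. No-slip: a = αR, so T = (I/R²)a = 2.005·a.
Then mg = (m + 2.005)a, so a = (6.09)(9.81)/(6.09 + 2.005) = 7.380 m/s².
T = 2.005·a = 14.80 N.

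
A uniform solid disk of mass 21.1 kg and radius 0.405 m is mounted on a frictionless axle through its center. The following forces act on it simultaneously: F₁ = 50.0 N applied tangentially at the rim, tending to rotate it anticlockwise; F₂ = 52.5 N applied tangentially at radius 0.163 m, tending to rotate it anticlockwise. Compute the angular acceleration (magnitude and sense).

α ≈ 16.6 rad/s², anticlockwise

I = ½MR² = (1/2)(21.1)(0.405)² = 1.730 kg·m².
Taking anticlockwise as positive: τ₁ = +(50.0)(0.405) = +20.25 N·m; τ₂ = +(52.5)(0.163) = +8.558 N·m.
Net torque τ = 28.81 N·m.
α = τ/I = 28.81/1.730 = 16.65 rad/s².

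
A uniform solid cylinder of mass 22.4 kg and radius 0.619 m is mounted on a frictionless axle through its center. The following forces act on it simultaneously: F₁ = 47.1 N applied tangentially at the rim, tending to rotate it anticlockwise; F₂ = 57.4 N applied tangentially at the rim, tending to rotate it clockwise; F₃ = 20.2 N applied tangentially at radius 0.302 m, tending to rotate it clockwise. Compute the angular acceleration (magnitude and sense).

I = ½MR² = (1/2)(22.4)(0.619)² = 4.291 kg·m².
Taking anticlockwise as positive: τ₁ = +(47.1)(0.619) = +29.15 N·m; τ₂ = −(57.4)(0.619) = −35.53 N·m; τ₃ = −(20.2)(0.302) = −6.100 N·m.
Net torque τ = -12.48 N·m.
α = τ/I = -12.48/4.291 = -2.907 rad/s².

α ≈ 2.91 rad/s², clockwise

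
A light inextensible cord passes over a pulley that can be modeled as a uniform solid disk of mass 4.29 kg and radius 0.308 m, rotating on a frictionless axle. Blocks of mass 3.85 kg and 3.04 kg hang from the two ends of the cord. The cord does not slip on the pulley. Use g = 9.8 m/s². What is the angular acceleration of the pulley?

α ≈ 2.85 rad/s²

I = ½MR² = (1/2)(4.29)(0.308)² = 0.2035 kg·m².
Heavier block: m₁g − T₁ = m₁a. Lighter block: T₂ − m₂g = m₂a.
Pulley: (T₁ − T₂)R = Iα = I(a/R), so T₁ − T₂ = (I/R²)a = (1/2)M_p a = 2.145·a.
Adding the three: (m₁ − m₂)g = (m₁ + m₂ + 2.145)a, so a = (3.85 − 3.04)(9.8)/(3.85 + 3.04 + 2.145) = 0.8786 m/s².
α = a/R = 0.8786/0.308 = 2.853 rad/s².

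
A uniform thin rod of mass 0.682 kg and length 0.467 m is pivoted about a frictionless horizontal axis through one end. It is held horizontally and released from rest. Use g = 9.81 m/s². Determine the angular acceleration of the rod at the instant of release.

About the pivot, I = (1/3)ML² = (1/3)(0.682)(0.467)² = 0.04958 kg·m².
The weight acts at the center, a distance L/2 = 0.2335 m from the pivot; τ = Mg(L/2) = 1.562 N·m.
α = τ/I = 1.562/0.04958 = 31.51 rad/s².
(Equivalently α = (3g/(2L)) = 31.51 rad/s².)

α ≈ 31.5 rad/s²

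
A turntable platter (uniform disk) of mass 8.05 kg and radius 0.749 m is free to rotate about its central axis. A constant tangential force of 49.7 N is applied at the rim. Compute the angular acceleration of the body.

α ≈ 16.5 rad/s²

I = ½MR² = (1/2)(8.05)(0.749)² = 2.258 kg·m².
τ = F R = (49.7)(0.749) = 37.23 N·m.
Newton's second law for rotation, τ = Iα, gives α = τ/I = 37.23/2.258 = 16.49 rad/s².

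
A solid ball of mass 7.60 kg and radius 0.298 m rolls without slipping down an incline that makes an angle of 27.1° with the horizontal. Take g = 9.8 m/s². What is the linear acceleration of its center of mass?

a ≈ 3.19 m/s²

Translation along the incline: Mg sinθ − f = Ma.
Rotation about the center: fR = Iα with I = (2/5)MR². No-slip gives a = αR, so f = (I/R²)a = (2/5)M a.
Substituting: Mg sinθ = (1 + 0.4000)Ma, so a = g sinθ/(1 + 0.4000) = (9.8) sin 27.1° / 1.400 = 3.189 m/s².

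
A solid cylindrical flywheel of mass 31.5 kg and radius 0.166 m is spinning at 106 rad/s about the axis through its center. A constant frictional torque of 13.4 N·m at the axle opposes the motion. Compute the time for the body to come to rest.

I = ½MR² = (1/2)(31.5)(0.166)² = 0.4340 kg·m².
The net torque has magnitude 13.4 N·m, opposing ω.
|α| = τ/I = 13.40/0.4340 = 30.88 rad/s² (deceleration).
0 = ω₀ − |α|t ⇒ t = ω₀/|α| = 106/30.88 = 3.433 s.

t ≈ 3.43 s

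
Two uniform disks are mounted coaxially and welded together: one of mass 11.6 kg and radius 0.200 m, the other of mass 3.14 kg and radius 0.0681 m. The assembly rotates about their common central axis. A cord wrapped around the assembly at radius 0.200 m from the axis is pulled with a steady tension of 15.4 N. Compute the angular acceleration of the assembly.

α ≈ 12.9 rad/s²

I = ½M₁R₁² + ½M₂R₂² = ½(11.6)(0.200)² + ½(3.14)(0.0681)² = 0.2393 kg·m².
τ = F r = (15.4)(0.200) = 3.080 N·m.
α = τ/I = 3.080/0.2393 = 12.87 rad/s².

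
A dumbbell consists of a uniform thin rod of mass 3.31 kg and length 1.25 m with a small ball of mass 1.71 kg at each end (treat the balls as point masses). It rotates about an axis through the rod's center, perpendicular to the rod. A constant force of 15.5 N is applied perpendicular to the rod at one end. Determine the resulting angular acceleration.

I_rod = (1/12)ML² = (1/12)(3.31)(1.25)² = 0.4310 kg·m².
I_balls = 2·m·(L/2)² = 2(1.71)(0.6250)² = 1.336 kg·m².
Total I = 1.767 kg·m².
τ = F·(L/2) = (15.5)(0.625) = 9.688 N·m.
α = τ/I = 9.688/1.767 = 5.483 rad/s².

α ≈ 5.48 rad/s²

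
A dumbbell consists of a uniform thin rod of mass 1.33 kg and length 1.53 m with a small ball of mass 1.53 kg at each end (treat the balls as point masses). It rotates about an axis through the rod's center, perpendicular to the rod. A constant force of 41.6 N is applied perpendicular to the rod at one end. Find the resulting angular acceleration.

I_rod = (1/12)ML² = (1/12)(1.33)(1.53)² = 0.2594 kg·m².
I_balls = 2·m·(L/2)² = 2(1.53)(0.7650)² = 1.791 kg·m².
Total I = 2.050 kg·m².
τ = F·(L/2) = (41.6)(0.765) = 31.82 N·m.
α = τ/I = 31.82/2.050 = 15.52 rad/s².

α ≈ 15.5 rad/s²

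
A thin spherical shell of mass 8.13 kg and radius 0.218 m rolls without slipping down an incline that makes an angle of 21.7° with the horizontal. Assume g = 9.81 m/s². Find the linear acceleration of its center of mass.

Translation along the incline: Mg sinθ − f = Ma.
Rotation about the center: fR = Iα with I = (2/3)MR². No-slip gives a = αR, so f = (I/R²)a = (2/3)M a.
Substituting: Mg sinθ = (1 + 0.6667)Ma, so a = g sinθ/(1 + 0.6667) = (9.81) sin 21.7° / 1.667 = 2.176 m/s².

a ≈ 2.18 m/s²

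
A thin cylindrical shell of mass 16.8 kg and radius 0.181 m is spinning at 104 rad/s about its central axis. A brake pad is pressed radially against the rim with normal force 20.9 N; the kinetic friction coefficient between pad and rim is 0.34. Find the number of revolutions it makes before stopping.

≈ 368 revolutions

I = MR² = (16.8)(0.181)² = 0.5504 kg·m².
Friction force f = μN = (0.34)(20.9) = 7.106 N at the rim; torque magnitude τ = fR = 1.286 N·m, opposing ω.
|α| = τ/I = 1.286/0.5504 = 2.337 rad/s² (deceleration).
ω² = ω₀² − 2|α|θ with ω = 0 ⇒ θ = ω₀²/(2|α|) = 2314 rad = 368.3 rev.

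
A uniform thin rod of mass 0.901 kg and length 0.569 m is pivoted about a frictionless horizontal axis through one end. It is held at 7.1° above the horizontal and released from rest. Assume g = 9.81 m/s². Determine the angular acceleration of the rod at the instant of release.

About the pivot, I = (1/3)ML² = (1/3)(0.901)(0.569)² = 0.09724 kg·m².
The weight acts at the center, a distance L/2 = 0.2845 m from the pivot; τ = Mg(L/2) cos 7.1° = 2.495 N·m.
α = τ/I = 2.495/0.09724 = 25.66 rad/s².
(Equivalently α = (3g/(2L)) cos 7.1° = 25.66 rad/s².)

α ≈ 25.7 rad/s²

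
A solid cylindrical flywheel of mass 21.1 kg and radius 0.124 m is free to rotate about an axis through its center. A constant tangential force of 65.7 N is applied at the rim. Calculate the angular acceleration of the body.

I = ½MR² = (1/2)(21.1)(0.124)² = 0.1622 kg·m².
τ = F R = (65.7)(0.124) = 8.147 N·m.
From τ = Iα: α = 8.147/0.1622 = 50.22 rad/s².

α ≈ 50.2 rad/s²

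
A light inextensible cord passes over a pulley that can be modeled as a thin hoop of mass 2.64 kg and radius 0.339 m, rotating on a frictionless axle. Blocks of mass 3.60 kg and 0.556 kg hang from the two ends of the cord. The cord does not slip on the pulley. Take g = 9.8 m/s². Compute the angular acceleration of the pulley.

α ≈ 12.9 rad/s²

I = MR² = (2.64)(0.339)² = 0.3034 kg·m².
Heavier block: m₁g − T₁ = m₁a. Lighter block: T₂ − m₂g = m₂a.
Pulley: (T₁ − T₂)R = Iα = I(a/R), so T₁ − T₂ = (I/R²)a = 1·M_p a = 2.640·a.
Adding the three: (m₁ − m₂)g = (m₁ + m₂ + 2.640)a, so a = (3.60 − 0.556)(9.8)/(3.60 + 0.556 + 2.640) = 4.390 m/s².
α = a/R = 4.390/0.339 = 12.95 rad/s².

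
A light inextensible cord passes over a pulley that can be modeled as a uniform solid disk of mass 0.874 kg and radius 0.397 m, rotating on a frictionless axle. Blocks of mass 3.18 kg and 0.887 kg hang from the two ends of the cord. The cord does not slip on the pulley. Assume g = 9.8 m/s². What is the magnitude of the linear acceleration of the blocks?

I = ½MR² = (1/2)(0.874)(0.397)² = 0.06888 kg·m².
Heavier block: m₁g − T₁ = m₁a. Lighter block: T₂ − m₂g = m₂a.
Pulley: (T₁ − T₂)R = Iα = I(a/R), so T₁ − T₂ = (I/R²)a = (1/2)M_p a = 0.4370·a.
Adding the three: (m₁ − m₂)g = (m₁ + m₂ + 0.4370)a, so a = (3.18 − 0.887)(9.8)/(3.18 + 0.887 + 0.4370) = 4.989 m/s².

a ≈ 4.99 m/s²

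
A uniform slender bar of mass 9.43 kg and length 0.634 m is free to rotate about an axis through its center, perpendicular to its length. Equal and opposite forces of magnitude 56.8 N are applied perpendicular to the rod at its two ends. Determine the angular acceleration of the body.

α ≈ 114 rad/s²

I = (1/12)ML² = (1/12)(9.43)(0.634)² = 0.3159 kg·m².
The couple gives τ = F·(L/2) + F·(L/2) = F L = (56.8)(0.634) = 36.01 N·m.
Newton's second law for rotation, τ = Iα, gives α = τ/I = 36.01/0.3159 = 114.0 rad/s².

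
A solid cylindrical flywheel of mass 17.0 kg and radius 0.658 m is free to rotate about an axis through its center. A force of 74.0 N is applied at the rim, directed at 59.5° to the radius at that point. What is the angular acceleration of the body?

α ≈ 11.4 rad/s²

I = ½MR² = (1/2)(17.0)(0.658)² = 3.680 kg·m².
Only the tangential component produces torque: τ = F R sinθ = (74.0)(0.658) sin 59.5° = 41.95 N·m.
From τ = Iα: α = 41.95/3.680 = 11.40 rad/s².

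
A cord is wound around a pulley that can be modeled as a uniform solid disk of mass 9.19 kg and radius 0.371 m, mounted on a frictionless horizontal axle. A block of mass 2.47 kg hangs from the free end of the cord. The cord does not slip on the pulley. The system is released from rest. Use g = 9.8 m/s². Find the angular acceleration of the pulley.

I = ½MR² = (1/2)(9.19)(0.371)² = 0.6325 kg·m².
Block: mg − T = ma. Pulley: TR = Iα. No-slip: a = αR, so T = (I/R²)a = 4.595·a.
Then mg = (m + 4.595)a, so a = (2.47)(9.8)/(2.47 + 4.595) = 3.426 m/s².
α = a/R = 3.426/0.371 = 9.235 rad/s².

α ≈ 9.24 rad/s²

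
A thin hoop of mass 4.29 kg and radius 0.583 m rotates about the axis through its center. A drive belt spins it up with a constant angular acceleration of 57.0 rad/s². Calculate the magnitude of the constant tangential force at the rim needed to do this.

F ≈ 143 N

I = MR² = (4.29)(0.583)² = 1.458 kg·m².
The required torque is τ = Iα = (1.458)(57.00) = 83.11 N·m.
A tangential force at the rim gives τ = FR, so F = τ/R = 83.11/0.583 = 142.6 N.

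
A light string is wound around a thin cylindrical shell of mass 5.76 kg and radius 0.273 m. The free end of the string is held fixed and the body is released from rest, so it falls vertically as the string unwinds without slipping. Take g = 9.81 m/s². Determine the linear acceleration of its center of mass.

a ≈ 4.91 m/s²

Translation: Mg − T = Ma. Rotation about the center: TR = Iα with I = MR².
With a = αR: T = (I/R²)a = M a, so Mg = (1 + 1.000)Ma.
a = g/(1 + 1.000) = 9.81/2.000 = 4.905 m/s².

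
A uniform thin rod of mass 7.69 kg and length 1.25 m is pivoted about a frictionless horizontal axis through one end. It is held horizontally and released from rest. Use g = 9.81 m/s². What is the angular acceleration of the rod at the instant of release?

α ≈ 11.8 rad/s²

About the pivot, I = (1/3)ML² = (1/3)(7.69)(1.25)² = 4.005 kg·m².
The weight acts at the center, a distance L/2 = 0.6250 m from the pivot; τ = Mg(L/2) = 47.15 N·m.
α = τ/I = 47.15/4.005 = 11.77 rad/s².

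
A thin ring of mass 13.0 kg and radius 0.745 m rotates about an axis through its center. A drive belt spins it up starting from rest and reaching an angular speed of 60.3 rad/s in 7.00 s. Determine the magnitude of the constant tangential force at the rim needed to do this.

F ≈ 83.4 N

I = MR² = (13.0)(0.745)² = 7.215 kg·m².
α = Δω/Δt = (60.3 − 0)/7.00 = 8.614 rad/s².
The required torque is τ = Iα = (7.215)(8.614) = 62.15 N·m.
A tangential force at the rim gives τ = FR, so F = τ/R = 62.15/0.745 = 83.43 N.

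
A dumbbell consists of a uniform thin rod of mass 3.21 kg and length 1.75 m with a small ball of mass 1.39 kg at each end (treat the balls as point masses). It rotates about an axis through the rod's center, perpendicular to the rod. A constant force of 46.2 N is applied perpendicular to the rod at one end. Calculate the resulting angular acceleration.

I_rod = (1/12)ML² = (1/12)(3.21)(1.75)² = 0.8192 kg·m².
I_balls = 2·m·(L/2)² = 2(1.39)(0.8750)² = 2.128 kg·m².
Total I = 2.948 kg·m².
τ = F·(L/2) = (46.2)(0.875) = 40.43 N·m.
α = τ/I = 40.43/2.948 = 13.71 rad/s².

α ≈ 13.7 rad/s²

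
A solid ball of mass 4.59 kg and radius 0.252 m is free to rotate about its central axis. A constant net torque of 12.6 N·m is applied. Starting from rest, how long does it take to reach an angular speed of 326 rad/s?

I = (2/5)MR² = (2/5)(4.59)(0.252)² = 0.1166 kg·m².
α = τ/I = 12.6/0.1166 = 108.1 rad/s².
ω = αt ⇒ t = ω/α = 326/108.1 = 3.017 s.

t ≈ 3.02 s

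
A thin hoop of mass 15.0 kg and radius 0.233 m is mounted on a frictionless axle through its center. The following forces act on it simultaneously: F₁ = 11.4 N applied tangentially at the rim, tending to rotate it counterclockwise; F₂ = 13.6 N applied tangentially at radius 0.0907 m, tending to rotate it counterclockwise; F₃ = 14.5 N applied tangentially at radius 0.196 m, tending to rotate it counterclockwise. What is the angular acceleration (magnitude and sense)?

I = MR² = (15.0)(0.233)² = 0.8143 kg·m².
Taking counterclockwise as positive: τ₁ = +(11.4)(0.233) = +2.656 N·m; τ₂ = +(13.6)(0.0907) = +1.234 N·m; τ₃ = +(14.5)(0.196) = +2.842 N·m.
Net torque τ = 6.732 N·m.
α = τ/I = 6.732/0.8143 = 8.267 rad/s².

α ≈ 8.27 rad/s², counterclockwise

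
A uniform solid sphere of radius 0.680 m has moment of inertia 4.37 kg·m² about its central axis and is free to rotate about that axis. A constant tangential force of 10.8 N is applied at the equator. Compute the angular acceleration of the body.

τ = F R = (10.8)(0.680) = 7.344 N·m.
Newton's second law for rotation, τ = Iα, gives α = τ/I = 7.344/4.370 = 1.681 rad/s².

α ≈ 1.68 rad/s²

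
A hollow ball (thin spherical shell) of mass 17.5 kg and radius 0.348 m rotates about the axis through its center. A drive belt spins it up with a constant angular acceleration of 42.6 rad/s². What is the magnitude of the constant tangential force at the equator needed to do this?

I = (2/3)MR² = (2/3)(17.5)(0.348)² = 1.413 kg·m².
The required torque is τ = Iα = (1.413)(42.60) = 60.19 N·m.
A tangential force at the equator gives τ = FR, so F = τ/R = 60.19/0.348 = 173.0 N.

F ≈ 173 N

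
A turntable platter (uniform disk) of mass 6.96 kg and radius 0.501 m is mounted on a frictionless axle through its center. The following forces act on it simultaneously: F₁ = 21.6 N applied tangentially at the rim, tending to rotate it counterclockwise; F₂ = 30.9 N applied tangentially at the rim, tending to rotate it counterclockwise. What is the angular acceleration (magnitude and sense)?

I = ½MR² = (1/2)(6.96)(0.501)² = 0.8735 kg·m².
Taking counterclockwise as positive: τ₁ = +(21.6)(0.501) = +10.82 N·m; τ₂ = +(30.9)(0.501) = +15.48 N·m.
Net torque τ = 26.30 N·m.
α = τ/I = 26.30/0.8735 = 30.11 rad/s².

α ≈ 30.1 rad/s², counterclockwise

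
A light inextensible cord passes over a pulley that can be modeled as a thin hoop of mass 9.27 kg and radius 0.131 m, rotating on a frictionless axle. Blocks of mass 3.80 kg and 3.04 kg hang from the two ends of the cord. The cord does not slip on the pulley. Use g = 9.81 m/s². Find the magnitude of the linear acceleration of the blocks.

a ≈ 0.463 m/s²

I = MR² = (9.27)(0.131)² = 0.1591 kg·m².
Heavier block: m₁g − T₁ = m₁a. Lighter block: T₂ − m₂g = m₂a.
Pulley: (T₁ − T₂)R = Iα = I(a/R), so T₁ − T₂ = (I/R²)a = 1·M_p a = 9.270·a.
Adding the three: (m₁ − m₂)g = (m₁ + m₂ + 9.270)a, so a = (3.80 − 3.04)(9.81)/(3.80 + 3.04 + 9.270) = 0.4628 m/s².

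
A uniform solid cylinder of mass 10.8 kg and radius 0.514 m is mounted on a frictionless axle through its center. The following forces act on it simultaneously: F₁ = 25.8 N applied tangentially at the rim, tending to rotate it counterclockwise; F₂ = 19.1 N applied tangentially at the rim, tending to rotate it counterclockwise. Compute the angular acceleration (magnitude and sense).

I = ½MR² = (1/2)(10.8)(0.514)² = 1.427 kg·m².
Taking counterclockwise as positive: τ₁ = +(25.8)(0.514) = +13.26 N·m; τ₂ = +(19.1)(0.514) = +9.817 N·m.
Net torque τ = 23.08 N·m.
α = τ/I = 23.08/1.427 = 16.18 rad/s².

α ≈ 16.2 rad/s², counterclockwise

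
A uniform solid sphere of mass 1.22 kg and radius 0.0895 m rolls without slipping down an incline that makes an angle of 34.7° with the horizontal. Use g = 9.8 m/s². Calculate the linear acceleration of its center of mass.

a ≈ 3.98 m/s²

Translation along the incline: Mg sinθ − f = Ma.
Rotation about the center: fR = Iα with I = (2/5)MR². No-slip gives a = αR, so f = (I/R²)a = (2/5)M a.
Substituting: Mg sinθ = (1 + 0.4000)Ma, so a = g sinθ/(1 + 0.4000) = (9.8) sin 34.7° / 1.400 = 3.985 m/s².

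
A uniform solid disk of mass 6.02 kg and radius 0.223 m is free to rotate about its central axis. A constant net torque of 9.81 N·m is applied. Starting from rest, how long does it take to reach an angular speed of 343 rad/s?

I = ½MR² = (1/2)(6.02)(0.223)² = 0.1497 kg·m².
α = τ/I = 9.81/0.1497 = 65.54 rad/s².
ω = αt ⇒ t = ω/α = 343/65.54 = 5.234 s.

t ≈ 5.23 s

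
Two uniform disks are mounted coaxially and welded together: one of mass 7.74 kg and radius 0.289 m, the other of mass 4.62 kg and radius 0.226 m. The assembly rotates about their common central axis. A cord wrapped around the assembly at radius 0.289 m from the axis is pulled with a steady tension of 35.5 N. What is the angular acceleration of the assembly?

α ≈ 23.3 rad/s²

I = ½M₁R₁² + ½M₂R₂² = ½(7.74)(0.289)² + ½(4.62)(0.226)² = 0.4412 kg·m².
τ = F r = (35.5)(0.289) = 10.26 N·m.
α = τ/I = 10.26/0.4412 = 23.25 rad/s².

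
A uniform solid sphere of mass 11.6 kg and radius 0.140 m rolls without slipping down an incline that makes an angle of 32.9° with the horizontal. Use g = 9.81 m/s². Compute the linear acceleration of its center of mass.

Translation along the incline: Mg sinθ − f = Ma.
Rotation about the center: fR = Iα with I = (2/5)MR². No-slip gives a = αR, so f = (I/R²)a = (2/5)M a.
Substituting: Mg sinθ = (1 + 0.4000)Ma, so a = g sinθ/(1 + 0.4000) = (9.81) sin 32.9° / 1.400 = 3.806 m/s².

a ≈ 3.81 m/s²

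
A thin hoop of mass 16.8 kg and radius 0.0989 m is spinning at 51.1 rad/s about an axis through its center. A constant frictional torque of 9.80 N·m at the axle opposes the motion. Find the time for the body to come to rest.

I = MR² = (16.8)(0.0989)² = 0.1643 kg·m².
The net torque has magnitude 9.80 N·m, opposing ω.
|α| = τ/I = 9.800/0.1643 = 59.64 rad/s² (deceleration).
0 = ω₀ − |α|t ⇒ t = ω₀/|α| = 51.1/59.64 = 0.8568 s.

t ≈ 0.857 s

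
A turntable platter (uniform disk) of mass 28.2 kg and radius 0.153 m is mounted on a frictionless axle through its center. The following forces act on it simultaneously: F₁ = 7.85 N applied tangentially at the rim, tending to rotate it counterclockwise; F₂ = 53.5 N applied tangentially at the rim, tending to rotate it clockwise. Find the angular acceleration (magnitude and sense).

α ≈ 21.2 rad/s², clockwise

I = ½MR² = (1/2)(28.2)(0.153)² = 0.3301 kg·m².
Taking counterclockwise as positive: τ₁ = +(7.85)(0.153) = +1.201 N·m; τ₂ = −(53.5)(0.153) = −8.185 N·m.
Net torque τ = -6.984 N·m.
α = τ/I = -6.984/0.3301 = -21.16 rad/s².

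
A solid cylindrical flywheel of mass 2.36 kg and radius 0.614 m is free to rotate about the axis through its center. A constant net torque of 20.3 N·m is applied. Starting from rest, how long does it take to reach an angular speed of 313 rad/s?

t ≈ 6.86 s

I = ½MR² = (1/2)(2.36)(0.614)² = 0.4449 kg·m².
α = τ/I = 20.3/0.4449 = 45.63 rad/s².
ω = αt ⇒ t = ω/α = 313/45.63 = 6.859 s.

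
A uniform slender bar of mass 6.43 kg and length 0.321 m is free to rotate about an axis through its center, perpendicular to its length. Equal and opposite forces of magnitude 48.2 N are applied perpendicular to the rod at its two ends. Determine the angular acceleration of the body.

α ≈ 280 rad/s²

I = (1/12)ML² = (1/12)(6.43)(0.321)² = 0.05521 kg·m².
The couple gives τ = F·(L/2) + F·(L/2) = F L = (48.2)(0.321) = 15.47 N·m.
Newton's second law for rotation, τ = Iα, gives α = τ/I = 15.47/0.05521 = 280.2 rad/s².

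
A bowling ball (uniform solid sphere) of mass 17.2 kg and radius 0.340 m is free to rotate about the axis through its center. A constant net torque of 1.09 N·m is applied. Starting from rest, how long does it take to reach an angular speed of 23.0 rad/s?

I = (2/5)MR² = (2/5)(17.2)(0.340)² = 0.7953 kg·m².
α = τ/I = 1.09/0.7953 = 1.371 rad/s².
ω = αt ⇒ t = ω/α = 23.0/1.371 = 16.78 s.

t ≈ 16.8 s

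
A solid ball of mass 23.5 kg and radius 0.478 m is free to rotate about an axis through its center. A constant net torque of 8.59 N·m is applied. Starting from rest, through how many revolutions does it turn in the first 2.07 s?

I = (2/5)MR² = (2/5)(23.5)(0.478)² = 2.148 kg·m².
α = τ/I = 8.59/2.148 = 4.000 rad/s².
θ = ½αt² = ½(4.000)(2.07)² = 8.569 rad.
Revolutions = θ/(2π) = 1.364.

≈ 1.36 revolutions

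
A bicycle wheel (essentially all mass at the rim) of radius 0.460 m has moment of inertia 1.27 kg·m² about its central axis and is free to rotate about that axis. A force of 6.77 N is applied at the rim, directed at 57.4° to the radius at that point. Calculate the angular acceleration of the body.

α ≈ 2.07 rad/s²

Only the tangential component produces torque: τ = F R sinθ = (6.77)(0.460) sin 57.4° = 2.624 N·m.
From τ = Iα: α = 2.624/1.270 = 2.066 rad/s².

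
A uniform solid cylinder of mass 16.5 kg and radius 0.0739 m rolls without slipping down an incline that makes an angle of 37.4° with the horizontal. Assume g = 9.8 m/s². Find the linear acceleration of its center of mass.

Translation along the incline: Mg sinθ − f = Ma.
Rotation about the center: fR = Iα with I = ½MR². No-slip gives a = αR, so f = (I/R²)a = (1/2)M a.
Substituting: Mg sinθ = (1 + 0.5000)Ma, so a = g sinθ/(1 + 0.5000) = (9.8) sin 37.4° / 1.500 = 3.968 m/s².

a ≈ 3.97 m/s²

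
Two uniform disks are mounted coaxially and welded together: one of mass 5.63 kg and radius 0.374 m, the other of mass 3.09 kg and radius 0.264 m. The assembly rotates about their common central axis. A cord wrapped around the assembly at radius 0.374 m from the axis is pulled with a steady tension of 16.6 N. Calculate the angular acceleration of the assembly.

I = ½M₁R₁² + ½M₂R₂² = ½(5.63)(0.374)² + ½(3.09)(0.264)² = 0.5014 kg·m².
τ = F r = (16.6)(0.374) = 6.208 N·m.
α = τ/I = 6.208/0.5014 = 12.38 rad/s².

α ≈ 12.4 rad/s²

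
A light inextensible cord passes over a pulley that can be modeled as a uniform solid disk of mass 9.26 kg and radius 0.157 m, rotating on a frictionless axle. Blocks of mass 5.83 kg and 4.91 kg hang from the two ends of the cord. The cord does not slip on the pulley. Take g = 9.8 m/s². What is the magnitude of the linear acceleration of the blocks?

I = ½MR² = (1/2)(9.26)(0.157)² = 0.1141 kg·m².
Heavier block: m₁g − T₁ = m₁a. Lighter block: T₂ − m₂g = m₂a.
Pulley: (T₁ − T₂)R = Iα = I(a/R), so T₁ − T₂ = (I/R²)a = (1/2)M_p a = 4.630·a.
Adding the three: (m₁ − m₂)g = (m₁ + m₂ + 4.630)a, so a = (5.83 − 4.91)(9.8)/(5.83 + 4.91 + 4.630) = 0.5866 m/s².

a ≈ 0.587 m/s²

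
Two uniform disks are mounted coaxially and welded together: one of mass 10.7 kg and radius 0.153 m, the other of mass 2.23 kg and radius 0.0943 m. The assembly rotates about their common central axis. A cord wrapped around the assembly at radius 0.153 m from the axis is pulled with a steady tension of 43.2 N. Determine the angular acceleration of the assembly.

α ≈ 48.9 rad/s²

I = ½M₁R₁² + ½M₂R₂² = ½(10.7)(0.153)² + ½(2.23)(0.0943)² = 0.1352 kg·m².
τ = F r = (43.2)(0.153) = 6.610 N·m.
α = τ/I = 6.610/0.1352 = 48.90 rad/s².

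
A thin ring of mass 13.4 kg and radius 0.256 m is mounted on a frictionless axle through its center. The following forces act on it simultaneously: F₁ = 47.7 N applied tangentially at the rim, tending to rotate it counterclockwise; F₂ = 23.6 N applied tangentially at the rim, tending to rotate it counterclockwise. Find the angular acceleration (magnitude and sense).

I = MR² = (13.4)(0.256)² = 0.8782 kg·m².
Taking counterclockwise as positive: τ₁ = +(47.7)(0.256) = +12.21 N·m; τ₂ = +(23.6)(0.256) = +6.042 N·m.
Net torque τ = 18.25 N·m.
α = τ/I = 18.25/0.8782 = 20.78 rad/s².

α ≈ 20.8 rad/s², counterclockwise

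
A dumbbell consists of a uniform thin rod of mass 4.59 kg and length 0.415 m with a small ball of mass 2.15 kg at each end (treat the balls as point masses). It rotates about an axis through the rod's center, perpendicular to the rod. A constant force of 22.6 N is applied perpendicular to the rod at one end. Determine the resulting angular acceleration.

α ≈ 18.7 rad/s²

I_rod = (1/12)ML² = (1/12)(4.59)(0.415)² = 0.06588 kg·m².
I_balls = 2·m·(L/2)² = 2(2.15)(0.2075)² = 0.1851 kg·m².
Total I = 0.2510 kg·m².
τ = F·(L/2) = (22.6)(0.207) = 4.689 N·m.
α = τ/I = 4.689/0.2510 = 18.68 rad/s².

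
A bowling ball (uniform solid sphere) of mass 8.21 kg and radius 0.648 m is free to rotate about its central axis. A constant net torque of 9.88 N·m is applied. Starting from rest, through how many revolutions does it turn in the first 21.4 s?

I = (2/5)MR² = (2/5)(8.21)(0.648)² = 1.379 kg·m².
α = τ/I = 9.88/1.379 = 7.165 rad/s².
θ = ½αt² = ½(7.165)(21.4)² = 1641 rad.
Revolutions = θ/(2π) = 261.1.

≈ 261 revolutions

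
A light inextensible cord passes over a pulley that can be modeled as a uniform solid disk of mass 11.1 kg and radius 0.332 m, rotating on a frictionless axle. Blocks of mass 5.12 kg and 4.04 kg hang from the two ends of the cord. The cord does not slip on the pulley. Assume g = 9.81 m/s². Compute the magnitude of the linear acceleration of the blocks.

a ≈ 0.720 m/s²

I = ½MR² = (1/2)(11.1)(0.332)² = 0.6117 kg·m².
Heavier block: m₁g − T₁ = m₁a. Lighter block: T₂ − m₂g = m₂a.
Pulley: (T₁ − T₂)R = Iα = I(a/R), so T₁ − T₂ = (I/R²)a = (1/2)M_p a = 5.550·a.
Adding the three: (m₁ − m₂)g = (m₁ + m₂ + 5.550)a, so a = (5.12 − 4.04)(9.81)/(5.12 + 4.04 + 5.550) = 0.7202 m/s².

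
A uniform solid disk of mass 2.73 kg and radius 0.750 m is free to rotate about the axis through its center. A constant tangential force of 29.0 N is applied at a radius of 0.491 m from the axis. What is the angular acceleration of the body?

I = ½MR² = (1/2)(2.73)(0.750)² = 0.7678 kg·m².
τ = F·r = (29.0)(0.491) = 14.24 N·m.
Newton's second law for rotation, τ = Iα, gives α = τ/I = 14.24/0.7678 = 18.54 rad/s².

α ≈ 18.5 rad/s²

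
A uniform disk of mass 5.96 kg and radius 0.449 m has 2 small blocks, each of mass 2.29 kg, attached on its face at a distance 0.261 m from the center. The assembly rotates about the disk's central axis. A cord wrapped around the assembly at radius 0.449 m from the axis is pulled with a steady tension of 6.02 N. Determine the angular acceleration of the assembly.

I_disk = ½MR² = ½(5.96)(0.449)² = 0.6008 kg·m².
I_blocks = 2·m·r² = 2(2.29)(0.261)² = 0.3120 kg·m².
Total I = 0.9128 kg·m².
τ = F r = (6.02)(0.449) = 2.703 N·m.
α = τ/I = 2.703/0.9128 = 2.961 rad/s².

α ≈ 2.96 rad/s²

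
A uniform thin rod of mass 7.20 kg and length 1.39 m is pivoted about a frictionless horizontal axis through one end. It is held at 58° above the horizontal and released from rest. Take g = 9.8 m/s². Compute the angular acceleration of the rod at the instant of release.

α ≈ 5.60 rad/s²

About the pivot, I = (1/3)ML² = (1/3)(7.20)(1.39)² = 4.637 kg·m².
The weight acts at the center, a distance L/2 = 0.6950 m from the pivot; τ = Mg(L/2) cos 58° = 25.99 N·m.
α = τ/I = 25.99/4.637 = 5.604 rad/s².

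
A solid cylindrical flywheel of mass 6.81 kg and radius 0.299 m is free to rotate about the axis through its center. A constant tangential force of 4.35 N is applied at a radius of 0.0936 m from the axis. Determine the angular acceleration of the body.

α ≈ 1.34 rad/s²

I = ½MR² = (1/2)(6.81)(0.299)² = 0.3044 kg·m².
τ = F·r = (4.35)(0.0936) = 0.4072 N·m.
Newton's second law for rotation, τ = Iα, gives α = τ/I = 0.4072/0.3044 = 1.338 rad/s².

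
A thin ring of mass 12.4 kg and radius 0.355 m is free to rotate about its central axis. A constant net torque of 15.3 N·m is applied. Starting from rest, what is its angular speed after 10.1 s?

I = MR² = (12.4)(0.355)² = 1.563 kg·m².
α = τ/I = 15.3/1.563 = 9.791 rad/s².
ω = ω₀ + αt = 0 + (9.791)(10.1) = 98.89 rad/s.

ω ≈ 98.9 rad/s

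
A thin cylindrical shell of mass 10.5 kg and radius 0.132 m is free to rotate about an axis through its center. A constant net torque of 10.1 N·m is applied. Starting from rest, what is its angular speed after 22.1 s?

I = MR² = (10.5)(0.132)² = 0.1830 kg·m².
α = τ/I = 10.1/0.1830 = 55.21 rad/s².
ω = ω₀ + αt = 0 + (55.21)(22.1) = 1220 rad/s.

ω ≈ 1220 rad/s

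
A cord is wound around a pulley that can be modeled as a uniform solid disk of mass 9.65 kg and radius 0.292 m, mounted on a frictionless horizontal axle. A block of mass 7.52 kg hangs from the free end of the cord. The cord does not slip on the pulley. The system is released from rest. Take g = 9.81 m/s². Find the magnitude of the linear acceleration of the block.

a ≈ 5.98 m/s²

I = ½MR² = (1/2)(9.65)(0.292)² = 0.4114 kg·m².
Block: mg − T = ma. Pulley: TR = Iα. No-slip: a = αR, so T = (I/R²)a = 4.825·a.
Then mg = (m + 4.825)a, so a = (7.52)(9.81)/(7.52 + 4.825) = 5.976 m/s².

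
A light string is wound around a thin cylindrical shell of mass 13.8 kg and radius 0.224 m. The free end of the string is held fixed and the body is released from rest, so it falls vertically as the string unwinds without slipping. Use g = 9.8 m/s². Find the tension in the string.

T ≈ 67.6 N

Translation: Mg − T = Ma. Rotation about the center: TR = Iα with I = MR².
With a = αR: T = (I/R²)a = M a, so Mg = (1 + 1.000)Ma.
a = g/(1 + 1.000) = 9.8/2.000 = 4.900 m/s².
T = 1.000·M·a = (1.000)(13.8)(4.900) = 67.62 N.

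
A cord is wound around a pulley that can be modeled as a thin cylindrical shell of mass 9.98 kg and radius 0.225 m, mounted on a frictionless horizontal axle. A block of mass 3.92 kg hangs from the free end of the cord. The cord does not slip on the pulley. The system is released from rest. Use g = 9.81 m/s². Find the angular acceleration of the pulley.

I = MR² = (9.98)(0.225)² = 0.5052 kg·m².
Block: mg − T = ma. Pulley: TR = Iα. No-slip: a = αR, so T = (I/R²)a = 9.980·a.
Then mg = (m + 9.980)a, so a = (3.92)(9.81)/(3.92 + 9.980) = 2.767 m/s².
α = a/R = 2.767/0.225 = 12.30 rad/s².

α ≈ 12.3 rad/s²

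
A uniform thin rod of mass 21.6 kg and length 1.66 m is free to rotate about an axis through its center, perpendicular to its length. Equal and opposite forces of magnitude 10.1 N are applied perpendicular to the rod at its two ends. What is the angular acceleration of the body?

α ≈ 3.38 rad/s²

I = (1/12)ML² = (1/12)(21.6)(1.66)² = 4.960 kg·m².
The couple gives τ = F·(L/2) + F·(L/2) = F L = (10.1)(1.66) = 16.77 N·m.
Newton's second law for rotation, τ = Iα, gives α = τ/I = 16.77/4.960 = 3.380 rad/s².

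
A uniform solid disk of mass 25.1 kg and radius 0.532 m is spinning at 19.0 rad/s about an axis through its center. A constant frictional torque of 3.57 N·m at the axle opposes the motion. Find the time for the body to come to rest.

t ≈ 18.9 s

I = ½MR² = (1/2)(25.1)(0.532)² = 3.552 kg·m².
The net torque has magnitude 3.57 N·m, opposing ω.
|α| = τ/I = 3.570/3.552 = 1.005 rad/s² (deceleration).
0 = ω₀ − |α|t ⇒ t = ω₀/|α| = 19.0/1.005 = 18.90 s.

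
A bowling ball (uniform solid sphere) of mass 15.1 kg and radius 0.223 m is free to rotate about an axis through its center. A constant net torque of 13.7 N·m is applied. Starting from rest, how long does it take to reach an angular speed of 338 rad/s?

t ≈ 7.41 s

I = (2/5)MR² = (2/5)(15.1)(0.223)² = 0.3004 kg·m².
α = τ/I = 13.7/0.3004 = 45.61 rad/s².
ω = αt ⇒ t = ω/α = 338/45.61 = 7.410 s.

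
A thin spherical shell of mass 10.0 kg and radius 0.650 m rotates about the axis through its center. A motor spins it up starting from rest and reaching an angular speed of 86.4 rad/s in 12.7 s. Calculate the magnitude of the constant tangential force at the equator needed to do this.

F ≈ 29.5 N

I = (2/3)MR² = (2/3)(10.0)(0.650)² = 2.817 kg·m².
α = Δω/Δt = (86.4 − 0)/12.7 = 6.803 rad/s².
The required torque is τ = Iα = (2.817)(6.803) = 19.16 N·m.
A tangential force at the equator gives τ = FR, so F = τ/R = 19.16/0.650 = 29.48 N.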